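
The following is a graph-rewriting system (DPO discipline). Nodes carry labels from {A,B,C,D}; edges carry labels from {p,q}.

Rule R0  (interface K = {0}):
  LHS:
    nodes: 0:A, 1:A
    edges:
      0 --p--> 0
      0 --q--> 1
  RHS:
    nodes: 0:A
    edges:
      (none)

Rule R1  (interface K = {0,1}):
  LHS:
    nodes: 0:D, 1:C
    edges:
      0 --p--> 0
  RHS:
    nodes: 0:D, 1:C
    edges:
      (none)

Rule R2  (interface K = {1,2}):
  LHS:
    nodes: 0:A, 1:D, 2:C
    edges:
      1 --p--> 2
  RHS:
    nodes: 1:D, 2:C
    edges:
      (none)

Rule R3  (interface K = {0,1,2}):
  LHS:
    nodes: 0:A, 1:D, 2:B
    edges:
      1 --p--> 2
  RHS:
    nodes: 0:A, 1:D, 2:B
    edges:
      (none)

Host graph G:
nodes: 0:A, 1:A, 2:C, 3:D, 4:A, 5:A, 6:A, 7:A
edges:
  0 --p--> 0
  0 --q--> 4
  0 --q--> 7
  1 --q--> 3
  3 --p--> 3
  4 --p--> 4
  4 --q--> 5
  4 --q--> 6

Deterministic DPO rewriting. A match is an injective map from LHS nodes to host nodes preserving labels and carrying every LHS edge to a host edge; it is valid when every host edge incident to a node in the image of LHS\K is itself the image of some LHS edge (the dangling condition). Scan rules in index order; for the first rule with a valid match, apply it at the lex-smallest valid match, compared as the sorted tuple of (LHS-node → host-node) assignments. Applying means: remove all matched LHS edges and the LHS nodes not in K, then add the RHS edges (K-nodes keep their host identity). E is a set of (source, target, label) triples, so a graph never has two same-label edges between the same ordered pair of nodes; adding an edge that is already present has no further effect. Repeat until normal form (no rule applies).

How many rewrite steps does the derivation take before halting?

Answer: 3

Derivation:
[0] host  ⇒  8 nodes, 8 edges  {0-p->0 0-q->4 0-q->7 1-q->3 3-p->3 4-p->4 4-q->5 4-q->6}
[1] R0 @ {0↦0, 1↦7}  ⇒  7 nodes, 6 edges  {0-q->4 1-q->3 3-p->3 4-p->4 4-q->5 4-q->6}
[2] R0 @ {0↦4, 1↦5}  ⇒  6 nodes, 4 edges  {0-q->4 1-q->3 3-p->3 4-q->6}
[3] R1 @ {0↦3, 1↦2}  ⇒  6 nodes, 3 edges  {0-q->4 1-q->3 4-q->6}
normal form: no rule applies after step 3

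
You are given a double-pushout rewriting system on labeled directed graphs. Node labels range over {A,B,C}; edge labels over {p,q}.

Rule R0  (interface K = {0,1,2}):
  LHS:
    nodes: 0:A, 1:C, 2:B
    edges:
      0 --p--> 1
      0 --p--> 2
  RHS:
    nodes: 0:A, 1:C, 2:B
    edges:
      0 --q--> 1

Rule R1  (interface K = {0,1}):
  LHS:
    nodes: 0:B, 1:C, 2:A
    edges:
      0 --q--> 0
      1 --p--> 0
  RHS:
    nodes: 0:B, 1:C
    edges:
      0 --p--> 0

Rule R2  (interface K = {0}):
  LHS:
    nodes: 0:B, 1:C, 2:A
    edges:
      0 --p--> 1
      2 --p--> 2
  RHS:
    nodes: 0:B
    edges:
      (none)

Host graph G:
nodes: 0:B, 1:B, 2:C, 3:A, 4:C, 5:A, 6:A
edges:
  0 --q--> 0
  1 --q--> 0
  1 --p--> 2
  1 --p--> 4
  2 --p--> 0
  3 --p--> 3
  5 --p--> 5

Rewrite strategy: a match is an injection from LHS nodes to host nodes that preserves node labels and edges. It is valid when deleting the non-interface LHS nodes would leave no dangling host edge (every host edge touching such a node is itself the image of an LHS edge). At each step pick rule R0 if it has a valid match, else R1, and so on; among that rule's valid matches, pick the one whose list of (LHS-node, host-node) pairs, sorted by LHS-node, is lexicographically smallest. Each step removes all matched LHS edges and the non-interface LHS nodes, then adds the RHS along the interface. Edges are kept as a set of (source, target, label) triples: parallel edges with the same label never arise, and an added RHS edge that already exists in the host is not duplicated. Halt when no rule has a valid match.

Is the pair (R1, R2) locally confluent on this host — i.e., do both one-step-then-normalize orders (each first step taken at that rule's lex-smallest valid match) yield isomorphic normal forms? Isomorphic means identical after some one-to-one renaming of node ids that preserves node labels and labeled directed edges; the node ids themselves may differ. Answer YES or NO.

branch R1-first: apply at {0↦0, 1↦2, 2↦6} → |E|=6, then 2 more step(s) → NF |V|=2 |E|=2 V={0:B, 1:B} E=0-p->0 1-q->0
branch R2-first: apply at {0↦1, 1↦4, 2↦3} → |E|=5, then 2 more step(s) → NF |V|=2 |E|=2 V={0:B, 1:B} E=0-p->0 1-q->0
graphs isomorphic (equal up to label-preserving node renaming)

Answer: YES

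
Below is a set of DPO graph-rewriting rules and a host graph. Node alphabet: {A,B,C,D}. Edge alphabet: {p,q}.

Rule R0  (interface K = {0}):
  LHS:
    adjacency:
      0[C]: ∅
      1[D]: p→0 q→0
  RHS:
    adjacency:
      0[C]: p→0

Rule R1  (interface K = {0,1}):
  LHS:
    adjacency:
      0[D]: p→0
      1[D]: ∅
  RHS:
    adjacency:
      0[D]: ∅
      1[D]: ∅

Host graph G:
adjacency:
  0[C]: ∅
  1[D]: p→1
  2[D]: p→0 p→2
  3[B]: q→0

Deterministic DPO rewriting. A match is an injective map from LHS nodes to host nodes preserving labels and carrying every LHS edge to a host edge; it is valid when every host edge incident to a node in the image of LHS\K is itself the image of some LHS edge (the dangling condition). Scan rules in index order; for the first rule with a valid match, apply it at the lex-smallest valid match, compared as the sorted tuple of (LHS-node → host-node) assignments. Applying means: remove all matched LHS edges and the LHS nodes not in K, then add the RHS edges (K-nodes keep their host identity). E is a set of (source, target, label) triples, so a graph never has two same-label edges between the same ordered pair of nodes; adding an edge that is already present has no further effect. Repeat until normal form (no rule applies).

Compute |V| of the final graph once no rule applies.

[0] host  ⇒  4 nodes, 4 edges  {1-p->1 2-p->0 2-p->2 3-q->0}
[1] R1 @ {0↦1, 1↦2}  ⇒  4 nodes, 3 edges  {2-p->0 2-p->2 3-q->0}
[2] R1 @ {0↦2, 1↦1}  ⇒  4 nodes, 2 edges  {2-p->0 3-q->0}
final graph: no rule applies after step 2
NF nodes: {0:C, 1:D, 2:D, 3:B}

Answer: 4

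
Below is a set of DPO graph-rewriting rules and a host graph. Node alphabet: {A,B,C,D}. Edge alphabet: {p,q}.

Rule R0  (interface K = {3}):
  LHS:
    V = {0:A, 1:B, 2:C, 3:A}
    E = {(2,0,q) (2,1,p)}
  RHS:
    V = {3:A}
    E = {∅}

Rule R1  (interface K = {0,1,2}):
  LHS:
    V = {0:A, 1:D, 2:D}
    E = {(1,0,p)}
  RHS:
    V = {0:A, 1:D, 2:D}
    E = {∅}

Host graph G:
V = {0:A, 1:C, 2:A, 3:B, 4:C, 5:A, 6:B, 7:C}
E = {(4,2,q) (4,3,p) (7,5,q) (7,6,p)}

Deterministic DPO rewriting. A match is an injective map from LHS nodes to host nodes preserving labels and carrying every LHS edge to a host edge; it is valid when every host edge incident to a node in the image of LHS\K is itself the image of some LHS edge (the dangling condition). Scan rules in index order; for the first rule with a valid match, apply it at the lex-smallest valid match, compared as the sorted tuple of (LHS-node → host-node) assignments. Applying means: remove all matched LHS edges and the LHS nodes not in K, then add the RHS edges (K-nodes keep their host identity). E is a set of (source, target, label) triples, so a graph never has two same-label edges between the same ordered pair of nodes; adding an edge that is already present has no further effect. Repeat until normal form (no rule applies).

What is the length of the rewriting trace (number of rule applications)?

start.  V:8 E:4  edges: 4-q->2 4-p->3 7-q->5 7-p->6
1. fire R0 via {0↦2, 1↦3, 2↦4, 3↦0}  →  V:5 E:2  edges: 7-q->5 7-p->6
2. fire R0 via {0↦5, 1↦6, 2↦7, 3↦0}  →  V:2 E:0  edges: ∅
normal form: no rule applies after step 2

Answer: 2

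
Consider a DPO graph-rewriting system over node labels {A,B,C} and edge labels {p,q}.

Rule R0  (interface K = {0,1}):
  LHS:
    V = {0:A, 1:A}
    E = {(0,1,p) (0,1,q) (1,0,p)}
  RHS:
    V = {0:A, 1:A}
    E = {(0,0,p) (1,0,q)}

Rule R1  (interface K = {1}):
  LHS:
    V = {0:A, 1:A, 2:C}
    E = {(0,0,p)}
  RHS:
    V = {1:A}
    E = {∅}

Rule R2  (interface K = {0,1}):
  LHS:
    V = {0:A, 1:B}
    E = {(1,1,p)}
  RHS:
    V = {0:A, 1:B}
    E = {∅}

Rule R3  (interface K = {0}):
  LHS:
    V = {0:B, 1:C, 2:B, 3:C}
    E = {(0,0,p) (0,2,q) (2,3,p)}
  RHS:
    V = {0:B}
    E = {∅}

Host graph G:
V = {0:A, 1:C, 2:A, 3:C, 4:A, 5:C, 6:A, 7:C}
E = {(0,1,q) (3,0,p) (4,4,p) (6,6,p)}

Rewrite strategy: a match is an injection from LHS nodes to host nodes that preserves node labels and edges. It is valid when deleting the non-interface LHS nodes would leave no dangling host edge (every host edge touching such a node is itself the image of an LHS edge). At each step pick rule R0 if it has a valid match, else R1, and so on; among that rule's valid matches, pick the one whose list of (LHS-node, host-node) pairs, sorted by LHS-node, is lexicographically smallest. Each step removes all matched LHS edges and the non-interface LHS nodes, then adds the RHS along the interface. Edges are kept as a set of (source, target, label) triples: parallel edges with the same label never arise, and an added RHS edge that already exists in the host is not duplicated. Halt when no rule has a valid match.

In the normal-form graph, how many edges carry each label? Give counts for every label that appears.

start.  V:8 E:4  edges: 0-q->1 3-p->0 4-p->4 6-p->6
1. fire R1 via {0↦4, 1↦0, 2↦5}  →  V:6 E:3  edges: 0-q->1 3-p->0 6-p->6
2. fire R1 via {0↦6, 1↦0, 2↦7}  →  V:4 E:2  edges: 0-q->1 3-p->0
final graph: no rule applies after step 2
NF edges: [(0, 1, 'q'), (3, 0, 'p')]

Answer: p:1 q:1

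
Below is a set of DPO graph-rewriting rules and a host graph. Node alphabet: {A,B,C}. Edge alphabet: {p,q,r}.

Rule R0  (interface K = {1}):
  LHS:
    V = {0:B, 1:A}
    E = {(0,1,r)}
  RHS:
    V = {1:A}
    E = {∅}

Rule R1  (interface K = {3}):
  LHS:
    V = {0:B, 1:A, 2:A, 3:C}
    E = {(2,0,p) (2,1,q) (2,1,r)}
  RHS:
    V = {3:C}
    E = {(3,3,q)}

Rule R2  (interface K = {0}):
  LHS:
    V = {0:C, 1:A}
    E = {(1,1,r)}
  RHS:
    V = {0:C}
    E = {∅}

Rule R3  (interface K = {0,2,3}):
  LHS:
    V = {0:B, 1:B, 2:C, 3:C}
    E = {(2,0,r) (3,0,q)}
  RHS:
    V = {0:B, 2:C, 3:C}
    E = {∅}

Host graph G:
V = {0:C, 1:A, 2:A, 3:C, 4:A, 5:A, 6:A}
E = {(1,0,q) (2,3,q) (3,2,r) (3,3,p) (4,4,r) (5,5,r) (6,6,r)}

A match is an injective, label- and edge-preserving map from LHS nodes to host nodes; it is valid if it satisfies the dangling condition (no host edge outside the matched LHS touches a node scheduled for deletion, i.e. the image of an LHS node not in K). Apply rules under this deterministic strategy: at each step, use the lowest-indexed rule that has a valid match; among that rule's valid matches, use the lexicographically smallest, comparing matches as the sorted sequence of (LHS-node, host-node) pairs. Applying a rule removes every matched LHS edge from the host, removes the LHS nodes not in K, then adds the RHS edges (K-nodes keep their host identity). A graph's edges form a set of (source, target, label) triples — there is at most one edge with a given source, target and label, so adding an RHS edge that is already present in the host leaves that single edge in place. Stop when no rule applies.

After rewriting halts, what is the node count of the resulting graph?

Answer: 4

Steps:
initial: |V|=7 |E|=7  E = 1-q->0 2-q->3 3-r->2 3-p->3 4-r->4 5-r->5 6-r->6
step 1: apply R2 at {0↦0, 1↦4}  → |V|=6 |E|=6  E = 1-q->0 2-q->3 3-r->2 3-p->3 5-r->5 6-r->6
step 2: apply R2 at {0↦0, 1↦5}  → |V|=5 |E|=5  E = 1-q->0 2-q->3 3-r->2 3-p->3 6-r->6
step 3: apply R2 at {0↦0, 1↦6}  → |V|=4 |E|=4  E = 1-q->0 2-q->3 3-r->2 3-p->3
halt: no rule applies after step 3
NF nodes: {0:C, 1:A, 2:A, 3:C}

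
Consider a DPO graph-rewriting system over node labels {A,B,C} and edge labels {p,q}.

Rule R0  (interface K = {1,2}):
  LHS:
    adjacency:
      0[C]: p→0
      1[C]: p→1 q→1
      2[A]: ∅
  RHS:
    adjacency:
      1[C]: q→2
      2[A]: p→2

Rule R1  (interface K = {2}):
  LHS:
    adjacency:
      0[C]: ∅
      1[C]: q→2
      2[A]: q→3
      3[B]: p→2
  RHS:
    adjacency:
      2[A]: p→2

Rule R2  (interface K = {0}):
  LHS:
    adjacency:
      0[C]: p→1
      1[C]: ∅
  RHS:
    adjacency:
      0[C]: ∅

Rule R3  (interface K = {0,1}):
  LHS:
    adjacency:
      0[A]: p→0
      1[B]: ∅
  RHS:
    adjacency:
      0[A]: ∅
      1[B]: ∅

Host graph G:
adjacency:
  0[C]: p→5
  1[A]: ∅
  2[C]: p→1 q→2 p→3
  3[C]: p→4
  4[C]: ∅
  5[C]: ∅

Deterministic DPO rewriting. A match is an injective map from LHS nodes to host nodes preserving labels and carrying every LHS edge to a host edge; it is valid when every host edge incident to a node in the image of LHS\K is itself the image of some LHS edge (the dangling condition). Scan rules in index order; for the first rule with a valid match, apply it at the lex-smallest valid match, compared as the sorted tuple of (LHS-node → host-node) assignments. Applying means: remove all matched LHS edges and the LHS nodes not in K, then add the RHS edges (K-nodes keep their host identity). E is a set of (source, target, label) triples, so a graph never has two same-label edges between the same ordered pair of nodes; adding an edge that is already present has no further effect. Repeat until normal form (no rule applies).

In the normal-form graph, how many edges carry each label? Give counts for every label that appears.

start.  V:6 E:5  edges: 0-p->5 2-p->1 2-q->2 2-p->3 3-p->4
1. fire R2 via {0↦0, 1↦5}  →  V:5 E:4  edges: 2-p->1 2-q->2 2-p->3 3-p->4
2. fire R2 via {0↦3, 1↦4}  →  V:4 E:3  edges: 2-p->1 2-q->2 2-p->3
3. fire R2 via {0↦2, 1↦3}  →  V:3 E:2  edges: 2-p->1 2-q->2
normal form: no rule applies after step 3
NF edges: [(2, 1, 'p'), (2, 2, 'q')]

Answer: p:1 q:1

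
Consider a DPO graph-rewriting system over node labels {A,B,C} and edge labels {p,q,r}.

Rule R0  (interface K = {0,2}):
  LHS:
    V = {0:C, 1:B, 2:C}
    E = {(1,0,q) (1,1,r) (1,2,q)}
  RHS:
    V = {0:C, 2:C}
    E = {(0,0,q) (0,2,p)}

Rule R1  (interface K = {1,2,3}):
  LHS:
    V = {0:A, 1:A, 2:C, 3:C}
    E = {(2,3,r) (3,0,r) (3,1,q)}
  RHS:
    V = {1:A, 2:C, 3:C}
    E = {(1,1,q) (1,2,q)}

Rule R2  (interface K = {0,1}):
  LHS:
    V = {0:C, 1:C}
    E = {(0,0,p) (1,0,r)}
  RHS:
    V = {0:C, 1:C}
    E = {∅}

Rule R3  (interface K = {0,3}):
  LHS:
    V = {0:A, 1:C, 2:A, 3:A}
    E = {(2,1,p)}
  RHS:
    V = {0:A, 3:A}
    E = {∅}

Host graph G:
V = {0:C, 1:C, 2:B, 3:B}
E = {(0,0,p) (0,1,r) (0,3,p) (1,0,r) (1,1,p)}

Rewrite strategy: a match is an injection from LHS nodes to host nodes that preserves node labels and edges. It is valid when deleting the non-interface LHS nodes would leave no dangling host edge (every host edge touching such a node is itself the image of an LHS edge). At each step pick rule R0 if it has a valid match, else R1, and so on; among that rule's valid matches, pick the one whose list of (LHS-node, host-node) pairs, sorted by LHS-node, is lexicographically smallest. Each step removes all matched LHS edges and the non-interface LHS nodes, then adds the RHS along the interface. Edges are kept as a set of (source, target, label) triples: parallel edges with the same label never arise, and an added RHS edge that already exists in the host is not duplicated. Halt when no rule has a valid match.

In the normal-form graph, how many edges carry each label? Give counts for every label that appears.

initial: |V|=4 |E|=5  E = 0-p->0 0-r->1 0-p->3 1-r->0 1-p->1
step 1: apply R2 at {0↦0, 1↦1}  → |V|=4 |E|=3  E = 0-r->1 0-p->3 1-p->1
step 2: apply R2 at {0↦1, 1↦0}  → |V|=4 |E|=1  E = 0-p->3
halt: no rule applies after step 2
NF edges: [(0, 3, 'p')]

Answer: p:1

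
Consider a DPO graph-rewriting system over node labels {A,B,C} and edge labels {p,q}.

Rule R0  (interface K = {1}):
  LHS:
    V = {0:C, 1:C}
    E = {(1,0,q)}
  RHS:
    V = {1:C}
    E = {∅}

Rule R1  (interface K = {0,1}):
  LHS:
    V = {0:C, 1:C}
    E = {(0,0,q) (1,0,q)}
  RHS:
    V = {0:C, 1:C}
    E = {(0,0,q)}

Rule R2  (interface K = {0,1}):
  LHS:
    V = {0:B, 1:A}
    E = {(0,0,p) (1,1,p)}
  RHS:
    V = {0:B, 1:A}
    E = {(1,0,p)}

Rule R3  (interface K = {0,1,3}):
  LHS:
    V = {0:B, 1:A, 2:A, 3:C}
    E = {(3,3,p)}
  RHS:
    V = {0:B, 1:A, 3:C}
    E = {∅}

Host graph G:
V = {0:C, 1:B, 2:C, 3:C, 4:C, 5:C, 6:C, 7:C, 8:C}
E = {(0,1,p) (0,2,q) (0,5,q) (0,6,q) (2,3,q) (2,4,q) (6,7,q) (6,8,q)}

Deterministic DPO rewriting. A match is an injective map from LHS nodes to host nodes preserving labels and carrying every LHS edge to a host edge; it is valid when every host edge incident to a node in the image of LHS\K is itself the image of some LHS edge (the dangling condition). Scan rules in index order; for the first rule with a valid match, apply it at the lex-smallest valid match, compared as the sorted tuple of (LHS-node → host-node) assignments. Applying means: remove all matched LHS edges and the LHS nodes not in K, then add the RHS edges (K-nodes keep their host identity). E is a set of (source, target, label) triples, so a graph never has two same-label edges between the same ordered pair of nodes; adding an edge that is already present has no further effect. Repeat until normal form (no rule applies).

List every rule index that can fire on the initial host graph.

Answer: [R0]

Steps:
R0: 5 valid matches — {0↦3, 1↦2}, {0↦4, 1↦2}, {0↦5, 1↦0} (+2 more)
R1: no valid match — LHS pattern not found
R2: no valid match — LHS pattern not found
R3: no valid match — LHS pattern not found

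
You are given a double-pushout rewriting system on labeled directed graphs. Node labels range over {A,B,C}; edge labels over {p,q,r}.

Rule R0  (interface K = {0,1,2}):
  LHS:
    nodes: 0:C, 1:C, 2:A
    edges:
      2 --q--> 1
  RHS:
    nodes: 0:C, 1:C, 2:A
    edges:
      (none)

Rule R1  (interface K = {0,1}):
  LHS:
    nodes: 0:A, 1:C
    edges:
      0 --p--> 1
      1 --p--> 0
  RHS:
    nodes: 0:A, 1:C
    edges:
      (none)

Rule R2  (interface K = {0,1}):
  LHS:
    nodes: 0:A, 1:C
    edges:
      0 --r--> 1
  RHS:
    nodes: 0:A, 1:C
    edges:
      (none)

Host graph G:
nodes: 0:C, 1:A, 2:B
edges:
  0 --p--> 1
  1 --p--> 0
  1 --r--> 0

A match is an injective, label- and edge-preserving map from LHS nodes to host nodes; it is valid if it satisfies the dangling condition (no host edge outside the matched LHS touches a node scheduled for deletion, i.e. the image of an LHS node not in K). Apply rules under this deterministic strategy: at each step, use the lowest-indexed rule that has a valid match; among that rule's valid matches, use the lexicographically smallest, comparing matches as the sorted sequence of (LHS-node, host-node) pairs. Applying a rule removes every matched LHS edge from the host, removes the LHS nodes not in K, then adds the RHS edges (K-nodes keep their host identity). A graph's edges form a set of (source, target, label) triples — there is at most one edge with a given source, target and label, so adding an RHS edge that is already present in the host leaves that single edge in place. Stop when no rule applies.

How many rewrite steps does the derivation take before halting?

initial: |V|=3 |E|=3  E = 0-p->1 1-p->0 1-r->0
step 1: apply R1 at {0↦1, 1↦0}  → |V|=3 |E|=1  E = 1-r->0
step 2: apply R2 at {0↦1, 1↦0}  → |V|=3 |E|=0  E = ∅
halt: no rule applies after step 2

Answer: 2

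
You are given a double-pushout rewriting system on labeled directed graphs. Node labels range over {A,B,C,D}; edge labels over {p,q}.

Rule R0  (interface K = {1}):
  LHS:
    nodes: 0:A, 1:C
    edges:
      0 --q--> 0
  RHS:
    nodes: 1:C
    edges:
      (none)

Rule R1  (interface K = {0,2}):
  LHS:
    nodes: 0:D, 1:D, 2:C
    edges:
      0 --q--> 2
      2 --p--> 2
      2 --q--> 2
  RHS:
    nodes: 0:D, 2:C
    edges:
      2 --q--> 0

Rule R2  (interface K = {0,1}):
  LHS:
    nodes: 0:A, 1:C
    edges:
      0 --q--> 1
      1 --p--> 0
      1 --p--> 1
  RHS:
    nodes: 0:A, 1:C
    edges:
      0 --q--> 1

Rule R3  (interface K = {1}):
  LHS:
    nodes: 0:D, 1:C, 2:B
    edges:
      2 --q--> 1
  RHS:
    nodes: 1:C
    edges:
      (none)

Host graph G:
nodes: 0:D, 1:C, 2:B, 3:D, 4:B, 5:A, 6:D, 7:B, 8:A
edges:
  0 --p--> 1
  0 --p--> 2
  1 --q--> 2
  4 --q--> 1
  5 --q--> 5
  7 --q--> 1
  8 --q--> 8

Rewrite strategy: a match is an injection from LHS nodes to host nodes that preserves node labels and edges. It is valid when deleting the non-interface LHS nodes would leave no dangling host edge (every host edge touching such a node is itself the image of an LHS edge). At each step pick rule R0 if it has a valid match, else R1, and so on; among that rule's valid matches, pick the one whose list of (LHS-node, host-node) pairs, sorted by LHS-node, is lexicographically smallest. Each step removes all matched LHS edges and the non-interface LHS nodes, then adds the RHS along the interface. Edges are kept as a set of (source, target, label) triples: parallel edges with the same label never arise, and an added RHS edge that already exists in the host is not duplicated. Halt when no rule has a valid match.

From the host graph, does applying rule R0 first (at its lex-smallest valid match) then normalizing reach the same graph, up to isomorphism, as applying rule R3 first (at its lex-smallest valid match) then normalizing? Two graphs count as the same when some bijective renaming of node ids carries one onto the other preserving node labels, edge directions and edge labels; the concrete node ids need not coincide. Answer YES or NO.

branch R0-first: apply at {0↦5, 1↦1} → |E|=6, then 3 more step(s) → NF |V|=3 |E|=3 V={0:D, 1:C, 2:B} E=0-p->1 0-p->2 1-q->2
branch R3-first: apply at {0↦3, 1↦1, 2↦4} → |E|=6, then 3 more step(s) → NF |V|=3 |E|=3 V={0:D, 1:C, 2:B} E=0-p->1 0-p->2 1-q->2
graphs isomorphic (equal up to label-preserving node renaming)

Answer: YES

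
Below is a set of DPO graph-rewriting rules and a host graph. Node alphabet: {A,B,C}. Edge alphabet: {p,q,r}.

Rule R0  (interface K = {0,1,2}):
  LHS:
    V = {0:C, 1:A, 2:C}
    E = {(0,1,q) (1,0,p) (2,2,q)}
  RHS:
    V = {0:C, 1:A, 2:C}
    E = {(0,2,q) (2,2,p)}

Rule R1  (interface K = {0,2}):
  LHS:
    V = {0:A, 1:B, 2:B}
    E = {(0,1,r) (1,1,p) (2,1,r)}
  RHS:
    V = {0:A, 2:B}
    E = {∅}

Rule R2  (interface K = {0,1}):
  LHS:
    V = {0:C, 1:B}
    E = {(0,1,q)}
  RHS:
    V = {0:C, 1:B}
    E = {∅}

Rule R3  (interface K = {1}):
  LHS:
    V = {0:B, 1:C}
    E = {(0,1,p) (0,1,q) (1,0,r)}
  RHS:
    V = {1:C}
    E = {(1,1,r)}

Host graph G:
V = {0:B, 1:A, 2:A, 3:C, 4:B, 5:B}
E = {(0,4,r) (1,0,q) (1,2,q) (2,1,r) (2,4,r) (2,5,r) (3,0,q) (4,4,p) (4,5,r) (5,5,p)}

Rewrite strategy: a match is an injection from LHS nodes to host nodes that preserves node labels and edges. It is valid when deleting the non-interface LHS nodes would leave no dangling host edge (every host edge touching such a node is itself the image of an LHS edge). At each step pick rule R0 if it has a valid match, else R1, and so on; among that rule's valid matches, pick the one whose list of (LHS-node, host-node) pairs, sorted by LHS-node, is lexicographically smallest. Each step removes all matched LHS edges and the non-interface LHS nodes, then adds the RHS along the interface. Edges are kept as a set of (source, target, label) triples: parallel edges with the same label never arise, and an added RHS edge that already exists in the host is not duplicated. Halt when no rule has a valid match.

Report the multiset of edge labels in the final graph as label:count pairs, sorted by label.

[0] host  ⇒  6 nodes, 10 edges  {0-r->4 1-q->0 1-q->2 2-r->1 2-r->4 2-r->5 3-q->0 4-p->4 4-r->5 5-p->5}
[1] R1 @ {0↦2, 1↦5, 2↦4}  ⇒  5 nodes, 7 edges  {0-r->4 1-q->0 1-q->2 2-r->1 2-r->4 3-q->0 4-p->4}
[2] R1 @ {0↦2, 1↦4, 2↦0}  ⇒  4 nodes, 4 edges  {1-q->0 1-q->2 2-r->1 3-q->0}
[3] R2 @ {0↦3, 1↦0}  ⇒  4 nodes, 3 edges  {1-q->0 1-q->2 2-r->1}
normal form: no rule applies after step 3
NF edges: [(1, 0, 'q'), (1, 2, 'q'), (2, 1, 'r')]

Answer: q:2 r:1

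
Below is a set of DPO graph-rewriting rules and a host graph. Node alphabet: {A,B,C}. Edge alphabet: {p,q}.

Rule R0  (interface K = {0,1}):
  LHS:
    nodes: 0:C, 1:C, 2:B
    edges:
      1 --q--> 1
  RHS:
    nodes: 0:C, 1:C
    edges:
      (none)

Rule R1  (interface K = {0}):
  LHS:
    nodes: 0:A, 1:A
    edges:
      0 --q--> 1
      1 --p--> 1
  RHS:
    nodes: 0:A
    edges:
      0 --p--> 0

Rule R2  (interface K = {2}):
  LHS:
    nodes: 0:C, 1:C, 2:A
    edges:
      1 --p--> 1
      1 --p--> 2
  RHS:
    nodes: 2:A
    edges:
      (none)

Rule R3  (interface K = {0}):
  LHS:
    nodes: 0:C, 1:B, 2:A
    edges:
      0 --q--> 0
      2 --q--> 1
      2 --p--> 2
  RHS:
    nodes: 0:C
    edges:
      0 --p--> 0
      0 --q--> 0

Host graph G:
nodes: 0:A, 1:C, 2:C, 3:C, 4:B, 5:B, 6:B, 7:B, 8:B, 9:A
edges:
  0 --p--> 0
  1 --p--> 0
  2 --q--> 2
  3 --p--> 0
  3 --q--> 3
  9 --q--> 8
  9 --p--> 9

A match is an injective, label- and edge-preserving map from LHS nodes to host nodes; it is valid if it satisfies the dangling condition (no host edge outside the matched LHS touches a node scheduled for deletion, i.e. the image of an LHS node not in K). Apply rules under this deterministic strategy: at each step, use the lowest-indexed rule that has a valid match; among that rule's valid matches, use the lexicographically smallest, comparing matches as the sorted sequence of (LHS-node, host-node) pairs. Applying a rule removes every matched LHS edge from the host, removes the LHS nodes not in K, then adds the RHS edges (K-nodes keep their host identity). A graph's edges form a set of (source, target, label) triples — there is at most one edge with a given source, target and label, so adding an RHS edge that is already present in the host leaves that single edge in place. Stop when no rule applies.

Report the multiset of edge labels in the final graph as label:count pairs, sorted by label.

Answer: p:4 q:1

Derivation:
[0] host  ⇒  10 nodes, 7 edges  {0-p->0 1-p->0 2-q->2 3-p->0 3-q->3 9-q->8 9-p->9}
[1] R0 @ {0↦1, 1↦2, 2↦4}  ⇒  9 nodes, 6 edges  {0-p->0 1-p->0 3-p->0 3-q->3 9-q->8 9-p->9}
[2] R0 @ {0↦1, 1↦3, 2↦5}  ⇒  8 nodes, 5 edges  {0-p->0 1-p->0 3-p->0 9-q->8 9-p->9}
halt: no rule applies after step 2
NF edges: [(0, 0, 'p'), (1, 0, 'p'), (3, 0, 'p'), (9, 8, 'q'), (9, 9, 'p')]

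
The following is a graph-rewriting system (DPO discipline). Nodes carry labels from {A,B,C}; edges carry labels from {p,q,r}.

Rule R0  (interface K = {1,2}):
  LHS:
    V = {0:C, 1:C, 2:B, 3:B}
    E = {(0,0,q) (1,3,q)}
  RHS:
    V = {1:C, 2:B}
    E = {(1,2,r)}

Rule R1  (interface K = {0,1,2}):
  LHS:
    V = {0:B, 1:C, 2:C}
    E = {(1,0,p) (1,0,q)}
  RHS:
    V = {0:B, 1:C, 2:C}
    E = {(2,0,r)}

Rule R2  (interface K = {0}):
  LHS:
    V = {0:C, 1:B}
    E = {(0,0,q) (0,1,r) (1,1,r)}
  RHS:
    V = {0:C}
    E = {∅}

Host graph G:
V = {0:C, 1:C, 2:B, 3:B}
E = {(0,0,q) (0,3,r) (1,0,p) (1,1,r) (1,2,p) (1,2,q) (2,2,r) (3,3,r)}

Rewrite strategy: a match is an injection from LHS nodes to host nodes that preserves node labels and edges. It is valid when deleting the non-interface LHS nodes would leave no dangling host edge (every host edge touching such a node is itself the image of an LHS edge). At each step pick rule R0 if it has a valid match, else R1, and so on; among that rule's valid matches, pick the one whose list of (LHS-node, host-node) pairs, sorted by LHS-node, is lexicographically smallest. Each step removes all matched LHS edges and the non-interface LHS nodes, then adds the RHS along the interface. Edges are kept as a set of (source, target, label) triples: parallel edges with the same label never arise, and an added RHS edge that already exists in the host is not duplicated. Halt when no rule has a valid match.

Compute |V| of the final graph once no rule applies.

Answer: 3

Rewrite trace:
start.  V:4 E:8  edges: 0-q->0 0-r->3 1-p->0 1-r->1 1-p->2 1-q->2 2-r->2 3-r->3
1. fire R1 via {0↦2, 1↦1, 2↦0}  →  V:4 E:7  edges: 0-q->0 0-r->2 0-r->3 1-p->0 1-r->1 2-r->2 3-r->3
2. fire R2 via {0↦0, 1↦2}  →  V:3 E:4  edges: 0-r->3 1-p->0 1-r->1 3-r->3
normal form: no rule applies after step 2
NF nodes: {0:C, 1:C, 3:B}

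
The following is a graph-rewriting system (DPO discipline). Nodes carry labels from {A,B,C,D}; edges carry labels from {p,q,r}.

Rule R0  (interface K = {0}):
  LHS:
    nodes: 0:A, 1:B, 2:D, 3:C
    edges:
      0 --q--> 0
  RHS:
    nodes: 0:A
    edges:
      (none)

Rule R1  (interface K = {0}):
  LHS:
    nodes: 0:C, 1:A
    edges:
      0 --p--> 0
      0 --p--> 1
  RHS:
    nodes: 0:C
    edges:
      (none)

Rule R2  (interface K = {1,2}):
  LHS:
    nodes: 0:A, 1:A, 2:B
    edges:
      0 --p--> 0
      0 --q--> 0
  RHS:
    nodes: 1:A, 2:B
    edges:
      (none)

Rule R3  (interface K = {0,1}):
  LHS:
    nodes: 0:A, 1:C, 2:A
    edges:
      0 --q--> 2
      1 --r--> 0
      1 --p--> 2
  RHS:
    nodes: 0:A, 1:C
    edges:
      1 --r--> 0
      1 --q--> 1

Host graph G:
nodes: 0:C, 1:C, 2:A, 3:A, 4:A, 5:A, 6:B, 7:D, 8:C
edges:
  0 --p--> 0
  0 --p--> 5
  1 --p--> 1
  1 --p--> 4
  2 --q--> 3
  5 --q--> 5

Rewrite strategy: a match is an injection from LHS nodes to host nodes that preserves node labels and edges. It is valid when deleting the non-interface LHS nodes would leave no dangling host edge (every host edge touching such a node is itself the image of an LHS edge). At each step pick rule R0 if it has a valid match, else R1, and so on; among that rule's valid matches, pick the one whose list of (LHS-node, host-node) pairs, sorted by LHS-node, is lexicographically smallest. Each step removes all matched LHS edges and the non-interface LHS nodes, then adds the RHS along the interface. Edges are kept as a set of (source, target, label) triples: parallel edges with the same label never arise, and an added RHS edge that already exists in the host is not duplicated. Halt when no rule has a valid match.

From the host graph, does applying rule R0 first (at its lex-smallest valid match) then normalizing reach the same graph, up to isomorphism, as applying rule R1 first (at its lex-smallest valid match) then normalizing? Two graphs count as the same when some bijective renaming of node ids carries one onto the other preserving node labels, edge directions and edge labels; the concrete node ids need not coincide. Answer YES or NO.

branch R0-first: apply at {0↦5, 1↦6, 2↦7, 3↦8} → |E|=5, then 2 more step(s) → NF |V|=4 |E|=1 V={0:C, 1:C, 2:A, 3:A} E=2-q->3
branch R1-first: apply at {0↦1, 1↦4} → |E|=4, then 2 more step(s) → NF |V|=4 |E|=1 V={0:C, 2:A, 3:A, 8:C} E=2-q->3
graphs isomorphic (equal up to label-preserving node renaming)

Answer: YES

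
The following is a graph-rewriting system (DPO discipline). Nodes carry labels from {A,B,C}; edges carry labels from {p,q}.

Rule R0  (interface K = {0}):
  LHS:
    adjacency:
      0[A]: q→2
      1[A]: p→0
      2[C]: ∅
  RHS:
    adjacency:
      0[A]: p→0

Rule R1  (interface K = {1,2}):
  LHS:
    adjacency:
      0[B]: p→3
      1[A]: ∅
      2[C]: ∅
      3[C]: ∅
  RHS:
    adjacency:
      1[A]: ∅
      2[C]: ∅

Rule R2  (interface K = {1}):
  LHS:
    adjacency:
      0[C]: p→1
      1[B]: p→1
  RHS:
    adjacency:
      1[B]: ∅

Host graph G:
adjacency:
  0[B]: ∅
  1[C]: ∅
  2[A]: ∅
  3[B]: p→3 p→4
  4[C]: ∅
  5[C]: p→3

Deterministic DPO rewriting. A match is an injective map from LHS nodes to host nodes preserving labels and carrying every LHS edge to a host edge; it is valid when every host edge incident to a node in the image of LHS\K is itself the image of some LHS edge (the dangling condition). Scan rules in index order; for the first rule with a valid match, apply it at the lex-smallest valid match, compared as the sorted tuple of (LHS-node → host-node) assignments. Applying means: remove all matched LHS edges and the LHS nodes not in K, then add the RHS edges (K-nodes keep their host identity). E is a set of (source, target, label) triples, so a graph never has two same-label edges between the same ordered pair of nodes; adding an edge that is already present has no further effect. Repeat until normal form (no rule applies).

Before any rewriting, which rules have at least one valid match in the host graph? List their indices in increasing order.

R0: no valid match — LHS pattern not found
R1: no valid match — 2 raw matches, all fail dangling condition
R2: 1 valid match — {0↦5, 1↦3}

Answer: [R2]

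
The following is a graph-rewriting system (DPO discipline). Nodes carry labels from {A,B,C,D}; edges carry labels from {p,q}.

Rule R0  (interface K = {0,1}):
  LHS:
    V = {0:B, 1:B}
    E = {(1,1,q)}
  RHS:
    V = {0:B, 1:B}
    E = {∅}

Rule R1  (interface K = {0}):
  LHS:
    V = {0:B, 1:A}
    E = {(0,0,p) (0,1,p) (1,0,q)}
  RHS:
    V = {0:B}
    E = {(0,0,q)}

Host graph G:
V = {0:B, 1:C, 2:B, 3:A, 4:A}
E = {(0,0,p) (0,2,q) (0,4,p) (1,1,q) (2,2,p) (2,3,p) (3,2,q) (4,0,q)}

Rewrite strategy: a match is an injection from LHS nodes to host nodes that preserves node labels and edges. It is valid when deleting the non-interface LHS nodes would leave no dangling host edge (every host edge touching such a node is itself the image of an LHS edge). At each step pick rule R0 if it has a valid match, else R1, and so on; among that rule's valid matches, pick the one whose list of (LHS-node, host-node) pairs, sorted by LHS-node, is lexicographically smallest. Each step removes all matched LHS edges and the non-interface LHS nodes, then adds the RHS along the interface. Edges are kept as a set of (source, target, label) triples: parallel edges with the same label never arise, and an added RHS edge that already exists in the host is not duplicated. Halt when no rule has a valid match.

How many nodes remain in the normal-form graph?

initial: |V|=5 |E|=8  E = 0-p->0 0-q->2 0-p->4 1-q->1 2-p->2 2-p->3 3-q->2 4-q->0
step 1: apply R1 at {0↦0, 1↦4}  → |V|=4 |E|=6  E = 0-q->0 0-q->2 1-q->1 2-p->2 2-p->3 3-q->2
step 2: apply R0 at {0↦2, 1↦0}  → |V|=4 |E|=5  E = 0-q->2 1-q->1 2-p->2 2-p->3 3-q->2
step 3: apply R1 at {0↦2, 1↦3}  → |V|=3 |E|=3  E = 0-q->2 1-q->1 2-q->2
step 4: apply R0 at {0↦0, 1↦2}  → |V|=3 |E|=2  E = 0-q->2 1-q->1
normal form: no rule applies after step 4
NF nodes: {0:B, 1:C, 2:B}

Answer: 3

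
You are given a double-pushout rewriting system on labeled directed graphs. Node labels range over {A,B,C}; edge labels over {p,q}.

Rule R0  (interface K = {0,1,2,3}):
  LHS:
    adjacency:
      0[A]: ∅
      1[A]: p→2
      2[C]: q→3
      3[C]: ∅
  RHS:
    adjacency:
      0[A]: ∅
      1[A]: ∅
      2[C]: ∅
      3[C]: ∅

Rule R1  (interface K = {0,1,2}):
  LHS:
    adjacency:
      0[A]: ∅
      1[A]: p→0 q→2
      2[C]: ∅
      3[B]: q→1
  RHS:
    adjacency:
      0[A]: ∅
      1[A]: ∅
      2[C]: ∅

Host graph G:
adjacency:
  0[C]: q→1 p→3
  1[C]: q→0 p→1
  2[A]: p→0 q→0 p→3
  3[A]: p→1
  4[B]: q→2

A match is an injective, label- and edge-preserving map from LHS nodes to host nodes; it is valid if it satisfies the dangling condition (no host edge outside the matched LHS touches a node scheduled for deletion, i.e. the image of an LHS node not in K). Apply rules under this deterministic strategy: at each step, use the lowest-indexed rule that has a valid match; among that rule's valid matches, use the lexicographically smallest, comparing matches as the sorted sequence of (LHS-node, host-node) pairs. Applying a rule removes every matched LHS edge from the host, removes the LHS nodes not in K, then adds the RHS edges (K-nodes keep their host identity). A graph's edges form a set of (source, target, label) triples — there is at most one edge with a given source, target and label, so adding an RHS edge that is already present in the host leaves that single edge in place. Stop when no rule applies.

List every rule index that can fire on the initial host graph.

Answer: [R0,R1]

Rewrite trace:
R0: 2 valid matches — {0↦2, 1↦3, 2↦1, 3↦0}, {0↦3, 1↦2, 2↦0, 3↦1}
R1: 1 valid match — {0↦3, 1↦2, 2↦0, 3↦4}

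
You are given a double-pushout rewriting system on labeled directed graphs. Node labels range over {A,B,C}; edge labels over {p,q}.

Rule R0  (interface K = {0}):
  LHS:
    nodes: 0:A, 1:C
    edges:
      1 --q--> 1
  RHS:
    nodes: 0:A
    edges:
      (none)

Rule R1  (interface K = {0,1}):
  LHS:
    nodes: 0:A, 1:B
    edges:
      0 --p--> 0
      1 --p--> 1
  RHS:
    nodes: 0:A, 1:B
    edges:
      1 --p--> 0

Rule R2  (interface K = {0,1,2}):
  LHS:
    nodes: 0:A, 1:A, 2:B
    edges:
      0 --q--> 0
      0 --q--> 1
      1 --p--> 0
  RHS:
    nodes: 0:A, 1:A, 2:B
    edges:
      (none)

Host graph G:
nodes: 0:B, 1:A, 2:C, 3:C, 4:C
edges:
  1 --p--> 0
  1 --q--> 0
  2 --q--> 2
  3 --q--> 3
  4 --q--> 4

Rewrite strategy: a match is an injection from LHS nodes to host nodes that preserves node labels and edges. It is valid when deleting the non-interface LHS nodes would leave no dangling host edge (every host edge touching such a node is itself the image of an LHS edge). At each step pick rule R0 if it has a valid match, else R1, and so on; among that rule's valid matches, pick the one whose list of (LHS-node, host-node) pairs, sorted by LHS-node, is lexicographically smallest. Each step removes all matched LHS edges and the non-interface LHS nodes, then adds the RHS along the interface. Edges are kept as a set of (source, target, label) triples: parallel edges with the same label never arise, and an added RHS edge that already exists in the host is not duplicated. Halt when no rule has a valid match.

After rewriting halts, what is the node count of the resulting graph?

Answer: 2

Steps:
initial: |V|=5 |E|=5  E = 1-p->0 1-q->0 2-q->2 3-q->3 4-q->4
step 1: apply R0 at {0↦1, 1↦2}  → |V|=4 |E|=4  E = 1-p->0 1-q->0 3-q->3 4-q->4
step 2: apply R0 at {0↦1, 1↦3}  → |V|=3 |E|=3  E = 1-p->0 1-q->0 4-q->4
step 3: apply R0 at {0↦1, 1↦4}  → |V|=2 |E|=2  E = 1-p->0 1-q->0
halt: no rule applies after step 3
NF nodes: {0:B, 1:A}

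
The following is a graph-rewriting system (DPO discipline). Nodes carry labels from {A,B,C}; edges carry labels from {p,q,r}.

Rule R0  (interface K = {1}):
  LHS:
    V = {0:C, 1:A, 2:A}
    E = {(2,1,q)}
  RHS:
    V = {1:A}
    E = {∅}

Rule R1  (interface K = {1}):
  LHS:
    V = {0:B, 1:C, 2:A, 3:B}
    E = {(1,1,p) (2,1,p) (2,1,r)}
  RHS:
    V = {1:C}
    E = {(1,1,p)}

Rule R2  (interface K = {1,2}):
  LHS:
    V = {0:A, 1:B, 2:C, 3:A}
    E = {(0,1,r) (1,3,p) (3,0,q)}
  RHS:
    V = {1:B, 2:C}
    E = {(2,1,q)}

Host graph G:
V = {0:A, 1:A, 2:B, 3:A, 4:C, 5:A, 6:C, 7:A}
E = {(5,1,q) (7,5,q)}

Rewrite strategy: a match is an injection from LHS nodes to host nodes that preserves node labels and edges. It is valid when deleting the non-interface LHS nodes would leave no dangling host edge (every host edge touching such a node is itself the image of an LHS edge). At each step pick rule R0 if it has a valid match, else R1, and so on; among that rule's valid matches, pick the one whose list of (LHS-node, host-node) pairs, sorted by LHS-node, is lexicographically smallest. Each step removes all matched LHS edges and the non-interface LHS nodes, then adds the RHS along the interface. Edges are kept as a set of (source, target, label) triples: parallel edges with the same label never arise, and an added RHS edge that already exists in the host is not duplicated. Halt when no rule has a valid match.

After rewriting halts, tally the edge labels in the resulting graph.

start.  V:8 E:2  edges: 5-q->1 7-q->5
1. fire R0 via {0↦4, 1↦5, 2↦7}  →  V:6 E:1  edges: 5-q->1
2. fire R0 via {0↦6, 1↦1, 2↦5}  →  V:4 E:0  edges: ∅
final graph: no rule applies after step 2
NF edges: []

Answer: (no edges)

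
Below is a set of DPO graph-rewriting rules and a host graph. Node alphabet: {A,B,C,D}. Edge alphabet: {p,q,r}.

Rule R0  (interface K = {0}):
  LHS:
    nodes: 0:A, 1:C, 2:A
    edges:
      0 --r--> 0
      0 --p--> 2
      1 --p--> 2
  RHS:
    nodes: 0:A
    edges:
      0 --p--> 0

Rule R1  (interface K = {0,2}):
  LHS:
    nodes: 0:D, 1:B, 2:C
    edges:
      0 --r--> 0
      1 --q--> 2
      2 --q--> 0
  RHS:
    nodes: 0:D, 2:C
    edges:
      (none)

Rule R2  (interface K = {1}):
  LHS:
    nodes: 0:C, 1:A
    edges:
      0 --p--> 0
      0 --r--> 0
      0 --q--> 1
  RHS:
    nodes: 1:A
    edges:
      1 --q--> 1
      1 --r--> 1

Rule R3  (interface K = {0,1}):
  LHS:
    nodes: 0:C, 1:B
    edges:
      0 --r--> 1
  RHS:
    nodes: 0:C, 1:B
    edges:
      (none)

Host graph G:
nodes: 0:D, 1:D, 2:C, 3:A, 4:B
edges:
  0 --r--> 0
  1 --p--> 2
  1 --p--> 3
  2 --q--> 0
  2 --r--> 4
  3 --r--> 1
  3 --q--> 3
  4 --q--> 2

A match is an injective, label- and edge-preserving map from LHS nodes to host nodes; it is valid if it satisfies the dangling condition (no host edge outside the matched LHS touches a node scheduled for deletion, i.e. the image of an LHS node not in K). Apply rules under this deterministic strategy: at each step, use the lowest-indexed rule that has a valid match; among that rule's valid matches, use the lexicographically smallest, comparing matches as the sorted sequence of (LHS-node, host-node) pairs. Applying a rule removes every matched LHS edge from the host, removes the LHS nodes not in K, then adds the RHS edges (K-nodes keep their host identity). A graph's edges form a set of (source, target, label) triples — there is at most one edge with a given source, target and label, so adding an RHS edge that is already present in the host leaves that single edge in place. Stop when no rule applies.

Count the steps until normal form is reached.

Answer: 2

Steps:
initial: |V|=5 |E|=8  E = 0-r->0 1-p->2 1-p->3 2-q->0 2-r->4 3-r->1 3-q->3 4-q->2
step 1: apply R3 at {0↦2, 1↦4}  → |V|=5 |E|=7  E = 0-r->0 1-p->2 1-p->3 2-q->0 3-r->1 3-q->3 4-q->2
step 2: apply R1 at {0↦0, 1↦4, 2↦2}  → |V|=4 |E|=4  E = 1-p->2 1-p->3 3-r->1 3-q->3
final graph: no rule applies after step 2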